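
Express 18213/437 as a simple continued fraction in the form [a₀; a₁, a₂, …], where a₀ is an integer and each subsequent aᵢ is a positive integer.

[41; 1, 2, 10, 14]

⌊18213/437⌋ = 41, remainder 296
⌊437/296⌋ = 1, remainder 141
⌊296/141⌋ = 2, remainder 14
⌊141/14⌋ = 10, remainder 1
⌊14/1⌋ = 14, remainder 0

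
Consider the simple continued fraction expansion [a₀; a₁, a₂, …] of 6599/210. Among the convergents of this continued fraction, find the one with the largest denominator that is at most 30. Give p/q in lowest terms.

a_0 = 31: 31/1  (≤ bound)
a_1 = 2: 63/2  (≤ bound)
a_2 = 2: 157/5  (≤ bound)
a_3 = 1: 220/7  (≤ bound)
a_4 = 3: 817/26  (≤ bound)
a_5 = 1: 1037/33  (> 30, stop)

817/26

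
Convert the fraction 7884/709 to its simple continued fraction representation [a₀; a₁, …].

[11; 8, 2, 1, 13, 2]

Apply division with remainder until the remainder is 0:
7884 ÷ 709 → quotient 11, remainder 85
709 ÷ 85 → quotient 8, remainder 29
85 ÷ 29 → quotient 2, remainder 27
29 ÷ 27 → quotient 1, remainder 2
27 ÷ 2 → quotient 13, remainder 1
2 ÷ 1 → quotient 2, remainder 0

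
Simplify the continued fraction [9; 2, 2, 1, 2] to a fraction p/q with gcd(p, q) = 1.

179/19

Start with 2.
1 + 1/(2/1) = 1 + 1/2 = 3/2
2 + 1/(3/2) = 2 + 2/3 = 8/3
2 + 1/(8/3) = 2 + 3/8 = 19/8
9 + 1/(19/8) = 9 + 8/19 = 179/19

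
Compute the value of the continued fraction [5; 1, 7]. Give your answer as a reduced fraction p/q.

47/8

Use the convergent recurrence hₖ = aₖ·hₖ₋₁ + hₖ₋₂ (and likewise for the denominators kₖ):
a_0 = 5: 5/1
a_1 = 1: 6/1
a_2 = 7: 47/8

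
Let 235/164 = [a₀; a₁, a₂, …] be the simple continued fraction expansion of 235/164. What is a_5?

2

Apply division with remainder until the remainder is 0:
235 = 1·164 + 71, so a_0 = 1
164 = 2·71 + 22, so a_1 = 2
71 = 3·22 + 5, so a_2 = 3
22 = 4·5 + 2, so a_3 = 4
5 = 2·2 + 1, so a_4 = 2
2 = 2·1 + 0, so a_5 = 2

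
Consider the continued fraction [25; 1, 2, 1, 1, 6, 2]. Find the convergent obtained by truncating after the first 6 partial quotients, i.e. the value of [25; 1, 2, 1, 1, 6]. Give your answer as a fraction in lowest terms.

Start with 6.
1 + 1/(6/1) = 1 + 1/6 = 7/6
1 + 1/(7/6) = 1 + 6/7 = 13/7
2 + 1/(13/7) = 2 + 7/13 = 33/13
1 + 1/(33/13) = 1 + 13/33 = 46/33
25 + 1/(46/33) = 25 + 33/46 = 1183/46

1183/46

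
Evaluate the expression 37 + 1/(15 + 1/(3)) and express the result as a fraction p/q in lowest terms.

1705/46

a_0 = 37: 37/1
a_1 = 15: 556/15
a_2 = 3: 1705/46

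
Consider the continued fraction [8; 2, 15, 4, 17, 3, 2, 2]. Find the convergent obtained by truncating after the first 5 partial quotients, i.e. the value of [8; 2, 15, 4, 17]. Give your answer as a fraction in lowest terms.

18436/2173

Start with 17.
4 + 1/(17/1) = 4 + 1/17 = 69/17
15 + 1/(69/17) = 15 + 17/69 = 1052/69
2 + 1/(1052/69) = 2 + 69/1052 = 2173/1052
8 + 1/(2173/1052) = 8 + 1052/2173 = 18436/2173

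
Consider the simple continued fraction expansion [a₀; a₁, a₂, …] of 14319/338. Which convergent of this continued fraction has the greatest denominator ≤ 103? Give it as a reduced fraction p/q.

466/11

a_0 = 42: 42/1  (≤ bound)
a_1 = 2: 85/2  (≤ bound)
a_2 = 1: 127/3  (≤ bound)
a_3 = 2: 339/8  (≤ bound)
a_4 = 1: 466/11  (≤ bound)
a_5 = 30: 14319/338  (> 103, stop)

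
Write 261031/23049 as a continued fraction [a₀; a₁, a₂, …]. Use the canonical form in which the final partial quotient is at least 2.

⌊261031/23049⌋ = 11, remainder 7492
⌊23049/7492⌋ = 3, remainder 573
⌊7492/573⌋ = 13, remainder 43
⌊573/43⌋ = 13, remainder 14
⌊43/14⌋ = 3, remainder 1
⌊14/1⌋ = 14, remainder 0

[11; 3, 13, 13, 3, 14]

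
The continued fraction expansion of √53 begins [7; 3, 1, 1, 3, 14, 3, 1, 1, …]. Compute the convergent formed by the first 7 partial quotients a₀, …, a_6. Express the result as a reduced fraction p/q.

7979/1096

Start with 3.
14 + 1/(3/1) = 14 + 1/3 = 43/3
3 + 1/(43/3) = 3 + 3/43 = 132/43
1 + 1/(132/43) = 1 + 43/132 = 175/132
1 + 1/(175/132) = 1 + 132/175 = 307/175
3 + 1/(307/175) = 3 + 175/307 = 1096/307
7 + 1/(1096/307) = 7 + 307/1096 = 7979/1096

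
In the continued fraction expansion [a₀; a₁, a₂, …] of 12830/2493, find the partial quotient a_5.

7

Repeatedly divide and take the remainder:
12830 ÷ 2493 → quotient 5, remainder 365
2493 ÷ 365 → quotient 6, remainder 303
365 ÷ 303 → quotient 1, remainder 62
303 ÷ 62 → quotient 4, remainder 55
62 ÷ 55 → quotient 1, remainder 7
55 ÷ 7 → quotient 7, remainder 6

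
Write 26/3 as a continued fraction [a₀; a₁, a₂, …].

[8; 1, 2]

Apply division with remainder until the remainder is 0:
⌊26/3⌋ = 8, remainder 2
⌊3/2⌋ = 1, remainder 1
⌊2/1⌋ = 2, remainder 0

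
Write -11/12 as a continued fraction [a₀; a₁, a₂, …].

[-1; 12]

Run the Euclidean algorithm, recording each quotient:
⌊-11/12⌋ = -1, remainder 1
⌊12/1⌋ = 12, remainder 0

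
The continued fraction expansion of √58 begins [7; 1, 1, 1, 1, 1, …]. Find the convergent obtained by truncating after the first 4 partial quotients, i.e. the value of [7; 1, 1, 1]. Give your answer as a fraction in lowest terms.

23/3

Compute successive convergents:
a_0 = 7: 7/1
a_1 = 1: 8/1
a_2 = 1: 15/2
a_3 = 1: 23/3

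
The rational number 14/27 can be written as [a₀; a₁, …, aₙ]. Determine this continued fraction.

[0; 1, 1, 13]

⌊14/27⌋ = 0, remainder 14
⌊27/14⌋ = 1, remainder 13
⌊14/13⌋ = 1, remainder 1
⌊13/1⌋ = 13, remainder 0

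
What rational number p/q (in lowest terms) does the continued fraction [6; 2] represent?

Collapse the nested fraction from the inside out:
Start with 2.
6 + 1/(2/1) = 6 + 1/2 = 13/2

13/2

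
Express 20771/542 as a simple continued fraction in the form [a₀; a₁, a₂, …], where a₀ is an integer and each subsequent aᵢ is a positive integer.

⌊20771/542⌋ = 38, remainder 175
⌊542/175⌋ = 3, remainder 17
⌊175/17⌋ = 10, remainder 5
⌊17/5⌋ = 3, remainder 2
⌊5/2⌋ = 2, remainder 1
⌊2/1⌋ = 2, remainder 0

[38; 3, 10, 3, 2, 2]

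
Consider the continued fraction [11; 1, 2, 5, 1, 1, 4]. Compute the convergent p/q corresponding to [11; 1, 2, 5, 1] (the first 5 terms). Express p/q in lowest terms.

Work from the innermost term outward:
Start with 1.
5 + 1/(1/1) = 5 + 1/1 = 6/1
2 + 1/(6/1) = 2 + 1/6 = 13/6
1 + 1/(13/6) = 1 + 6/13 = 19/13
11 + 1/(19/13) = 11 + 13/19 = 222/19

222/19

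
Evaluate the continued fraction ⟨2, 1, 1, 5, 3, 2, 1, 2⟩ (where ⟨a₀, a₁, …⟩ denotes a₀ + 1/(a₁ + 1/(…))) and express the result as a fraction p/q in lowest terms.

Use the convergent recurrence hₖ = aₖ·hₖ₋₁ + hₖ₋₂ (and likewise for the denominators kₖ):
a_0 = 2: 2/1
a_1 = 1: 3/1
a_2 = 1: 5/2
a_3 = 5: 28/11
a_4 = 3: 89/35
a_5 = 2: 206/81
a_6 = 1: 295/116
a_7 = 2: 796/313

796/313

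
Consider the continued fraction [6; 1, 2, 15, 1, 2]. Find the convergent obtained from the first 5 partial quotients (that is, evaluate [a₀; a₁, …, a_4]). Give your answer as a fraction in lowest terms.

327/49

a_0 = 6: 6/1
a_1 = 1: 7/1
a_2 = 2: 20/3
a_3 = 15: 307/46
a_4 = 1: 327/49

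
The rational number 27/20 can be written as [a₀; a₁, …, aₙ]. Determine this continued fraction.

27 ÷ 20 → quotient 1, remainder 7
20 ÷ 7 → quotient 2, remainder 6
7 ÷ 6 → quotient 1, remainder 1
6 ÷ 1 → quotient 6, remainder 0

[1; 2, 1, 6]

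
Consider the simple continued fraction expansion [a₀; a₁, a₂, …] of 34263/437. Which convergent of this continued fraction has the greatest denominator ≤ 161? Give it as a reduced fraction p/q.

List convergents until the denominator exceeds the bound:
a_0 = 78: 78/1  (≤ bound)
a_1 = 2: 157/2  (≤ bound)
a_2 = 2: 392/5  (≤ bound)
a_3 = 7: 2901/37  (≤ bound)
a_4 = 1: 3293/42  (≤ bound)
a_5 = 1: 6194/79  (≤ bound)
a_6 = 5: 34263/437  (> 161, stop)

6194/79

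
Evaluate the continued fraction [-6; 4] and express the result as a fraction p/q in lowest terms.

Compute successive convergents:
a_0 = -6: -6/1
a_1 = 4: -23/4

-23/4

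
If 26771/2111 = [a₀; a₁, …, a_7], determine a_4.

⌊26771/2111⌋ = 12, remainder 1439
⌊2111/1439⌋ = 1, remainder 672
⌊1439/672⌋ = 2, remainder 95
⌊672/95⌋ = 7, remainder 7
⌊95/7⌋ = 13, remainder 4

13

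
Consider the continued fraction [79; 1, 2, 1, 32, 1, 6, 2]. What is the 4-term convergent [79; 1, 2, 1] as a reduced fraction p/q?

319/4

Start with 1.
2 + 1/(1/1) = 2 + 1/1 = 3/1
1 + 1/(3/1) = 1 + 1/3 = 4/3
79 + 1/(4/3) = 79 + 3/4 = 319/4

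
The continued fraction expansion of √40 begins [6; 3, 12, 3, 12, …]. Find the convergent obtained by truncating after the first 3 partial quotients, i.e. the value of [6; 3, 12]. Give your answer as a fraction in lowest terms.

234/37

Start with 12.
3 + 1/(12/1) = 3 + 1/12 = 37/12
6 + 1/(37/12) = 6 + 12/37 = 234/37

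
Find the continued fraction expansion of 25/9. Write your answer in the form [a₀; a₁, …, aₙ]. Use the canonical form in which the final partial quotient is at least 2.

Repeatedly divide and take the remainder:
25 = 2·9 + 7, so a_0 = 2
9 = 1·7 + 2, so a_1 = 1
7 = 3·2 + 1, so a_2 = 3
2 = 2·1 + 0, so a_3 = 2

[2; 1, 3, 2]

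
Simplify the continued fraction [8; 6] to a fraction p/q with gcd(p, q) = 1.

49/6

Build up convergents one term at a time:
a_0 = 8: 8/1
a_1 = 6: 49/6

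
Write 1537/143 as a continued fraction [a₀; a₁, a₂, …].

⌊1537/143⌋ = 10, remainder 107
⌊143/107⌋ = 1, remainder 36
⌊107/36⌋ = 2, remainder 35
⌊36/35⌋ = 1, remainder 1
⌊35/1⌋ = 35, remainder 0

[10; 1, 2, 1, 35]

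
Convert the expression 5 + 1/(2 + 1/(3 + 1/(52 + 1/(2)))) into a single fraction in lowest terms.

4012/739

Start with 2.
52 + 1/(2/1) = 52 + 1/2 = 105/2
3 + 1/(105/2) = 3 + 2/105 = 317/105
2 + 1/(317/105) = 2 + 105/317 = 739/317
5 + 1/(739/317) = 5 + 317/739 = 4012/739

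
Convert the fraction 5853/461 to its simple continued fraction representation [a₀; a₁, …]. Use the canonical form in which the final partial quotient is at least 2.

Apply division with remainder until the remainder is 0:
5853 = 12·461 + 321, so a_0 = 12
461 = 1·321 + 140, so a_1 = 1
321 = 2·140 + 41, so a_2 = 2
140 = 3·41 + 17, so a_3 = 3
41 = 2·17 + 7, so a_4 = 2
17 = 2·7 + 3, so a_5 = 2
7 = 2·3 + 1, so a_6 = 2
3 = 3·1 + 0, so a_7 = 3

[12; 1, 2, 3, 2, 2, 2, 3]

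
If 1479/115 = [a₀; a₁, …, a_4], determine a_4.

⌊1479/115⌋ = 12, remainder 99
⌊115/99⌋ = 1, remainder 16
⌊99/16⌋ = 6, remainder 3
⌊16/3⌋ = 5, remainder 1
⌊3/1⌋ = 3, remainder 0

3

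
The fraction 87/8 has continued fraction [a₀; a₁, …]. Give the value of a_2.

7

87 ÷ 8 → quotient 10, remainder 7
8 ÷ 7 → quotient 1, remainder 1
7 ÷ 1 → quotient 7, remainder 0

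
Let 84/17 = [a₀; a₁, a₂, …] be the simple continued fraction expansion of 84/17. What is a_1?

Repeatedly divide and take the remainder:
84 = 4·17 + 16, so a_0 = 4
17 = 1·16 + 1, so a_1 = 1

1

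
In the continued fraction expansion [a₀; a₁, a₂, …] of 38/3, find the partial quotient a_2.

38 ÷ 3 → quotient 12, remainder 2
3 ÷ 2 → quotient 1, remainder 1
2 ÷ 1 → quotient 2, remainder 0

2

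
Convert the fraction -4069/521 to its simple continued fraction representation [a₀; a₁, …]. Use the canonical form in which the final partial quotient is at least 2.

[-8; 5, 3, 1, 4, 5]

⌊-4069/521⌋ = -8, remainder 99
⌊521/99⌋ = 5, remainder 26
⌊99/26⌋ = 3, remainder 21
⌊26/21⌋ = 1, remainder 5
⌊21/5⌋ = 4, remainder 1
⌊5/1⌋ = 5, remainder 0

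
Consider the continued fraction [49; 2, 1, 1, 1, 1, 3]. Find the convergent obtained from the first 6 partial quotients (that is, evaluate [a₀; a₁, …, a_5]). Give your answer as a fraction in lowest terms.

642/13

Collapse the nested fraction from the inside out:
Start with 1.
1 + 1/(1/1) = 1 + 1/1 = 2/1
1 + 1/(2/1) = 1 + 1/2 = 3/2
1 + 1/(3/2) = 1 + 2/3 = 5/3
2 + 1/(5/3) = 2 + 3/5 = 13/5
49 + 1/(13/5) = 49 + 5/13 = 642/13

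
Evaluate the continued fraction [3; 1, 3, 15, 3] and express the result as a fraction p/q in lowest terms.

a_0 = 3: 3/1
a_1 = 1: 4/1
a_2 = 3: 15/4
a_3 = 15: 229/61
a_4 = 3: 702/187

702/187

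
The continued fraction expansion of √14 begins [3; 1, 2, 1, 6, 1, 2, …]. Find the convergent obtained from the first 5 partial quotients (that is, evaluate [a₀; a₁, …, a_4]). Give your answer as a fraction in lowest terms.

101/27

a_0 = 3: 3/1
a_1 = 1: 4/1
a_2 = 2: 11/3
a_3 = 1: 15/4
a_4 = 6: 101/27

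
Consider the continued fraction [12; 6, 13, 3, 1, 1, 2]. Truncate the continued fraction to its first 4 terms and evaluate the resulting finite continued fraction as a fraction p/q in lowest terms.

2956/243

a_0 = 12: 12/1
a_1 = 6: 73/6
a_2 = 13: 961/79
a_3 = 3: 2956/243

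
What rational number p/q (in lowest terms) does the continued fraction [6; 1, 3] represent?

27/4

Start with 3.
1 + 1/(3/1) = 1 + 1/3 = 4/3
6 + 1/(4/3) = 6 + 3/4 = 27/4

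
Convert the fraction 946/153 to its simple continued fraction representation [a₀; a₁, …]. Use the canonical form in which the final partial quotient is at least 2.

Repeatedly divide and take the remainder:
946 = 6·153 + 28, so a_0 = 6
153 = 5·28 + 13, so a_1 = 5
28 = 2·13 + 2, so a_2 = 2
13 = 6·2 + 1, so a_3 = 6
2 = 2·1 + 0, so a_4 = 2

[6; 5, 2, 6, 2]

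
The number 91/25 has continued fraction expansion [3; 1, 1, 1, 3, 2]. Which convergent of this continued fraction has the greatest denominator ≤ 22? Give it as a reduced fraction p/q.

a_0 = 3: 3/1  (≤ bound)
a_1 = 1: 4/1  (≤ bound)
a_2 = 1: 7/2  (≤ bound)
a_3 = 1: 11/3  (≤ bound)
a_4 = 3: 40/11  (≤ bound)
a_5 = 2: 91/25  (> 22, stop)

40/11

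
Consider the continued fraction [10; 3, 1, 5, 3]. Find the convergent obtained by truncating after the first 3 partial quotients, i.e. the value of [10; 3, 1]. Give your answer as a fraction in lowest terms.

Start with 1.
3 + 1/(1/1) = 3 + 1/1 = 4/1
10 + 1/(4/1) = 10 + 1/4 = 41/4

41/4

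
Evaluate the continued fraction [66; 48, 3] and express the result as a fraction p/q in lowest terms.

9573/145

Start with 3.
48 + 1/(3/1) = 48 + 1/3 = 145/3
66 + 1/(145/3) = 66 + 3/145 = 9573/145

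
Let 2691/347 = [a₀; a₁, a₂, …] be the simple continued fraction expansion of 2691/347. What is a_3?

12

2691 ÷ 347 → quotient 7, remainder 262
347 ÷ 262 → quotient 1, remainder 85
262 ÷ 85 → quotient 3, remainder 7
85 ÷ 7 → quotient 12, remainder 1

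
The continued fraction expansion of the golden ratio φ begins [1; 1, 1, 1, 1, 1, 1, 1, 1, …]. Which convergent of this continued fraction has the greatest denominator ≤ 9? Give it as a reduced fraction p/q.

13/8

a_0 = 1: 1/1  (≤ bound)
a_1 = 1: 2/1  (≤ bound)
a_2 = 1: 3/2  (≤ bound)
a_3 = 1: 5/3  (≤ bound)
a_4 = 1: 8/5  (≤ bound)
a_5 = 1: 13/8  (≤ bound)
a_6 = 1: 21/13  (> 9, stop)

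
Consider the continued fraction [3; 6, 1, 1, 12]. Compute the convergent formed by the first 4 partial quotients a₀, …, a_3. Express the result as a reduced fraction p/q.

41/13

Start with 1.
1 + 1/(1/1) = 1 + 1/1 = 2/1
6 + 1/(2/1) = 6 + 1/2 = 13/2
3 + 1/(13/2) = 3 + 2/13 = 41/13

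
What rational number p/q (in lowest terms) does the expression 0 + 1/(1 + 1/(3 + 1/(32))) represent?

Use the convergent recurrence hₖ = aₖ·hₖ₋₁ + hₖ₋₂ (and likewise for the denominators kₖ):
a_0 = 0: 0/1
a_1 = 1: 1/1
a_2 = 3: 3/4
a_3 = 32: 97/129

97/129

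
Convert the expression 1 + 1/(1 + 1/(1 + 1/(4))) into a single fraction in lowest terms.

14/9

Start with 4.
1 + 1/(4/1) = 1 + 1/4 = 5/4
1 + 1/(5/4) = 1 + 4/5 = 9/5
1 + 1/(9/5) = 1 + 5/9 = 14/9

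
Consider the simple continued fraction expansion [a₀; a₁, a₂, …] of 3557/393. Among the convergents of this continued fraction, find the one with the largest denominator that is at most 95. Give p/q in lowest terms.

534/59

List convergents until the denominator exceeds the bound:
a_0 = 9: 9/1  (≤ bound)
a_1 = 19: 172/19  (≤ bound)
a_2 = 1: 181/20  (≤ bound)
a_3 = 1: 353/39  (≤ bound)
a_4 = 1: 534/59  (≤ bound)
a_5 = 6: 3557/393  (> 95, stop)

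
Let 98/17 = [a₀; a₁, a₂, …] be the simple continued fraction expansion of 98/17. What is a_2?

Run the Euclidean algorithm, recording each quotient:
⌊98/17⌋ = 5, remainder 13
⌊17/13⌋ = 1, remainder 4
⌊13/4⌋ = 3, remainder 1

3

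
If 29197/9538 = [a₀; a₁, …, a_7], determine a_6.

7

29197 ÷ 9538 → quotient 3, remainder 583
9538 ÷ 583 → quotient 16, remainder 210
583 ÷ 210 → quotient 2, remainder 163
210 ÷ 163 → quotient 1, remainder 47
163 ÷ 47 → quotient 3, remainder 22
47 ÷ 22 → quotient 2, remainder 3
22 ÷ 3 → quotient 7, remainder 1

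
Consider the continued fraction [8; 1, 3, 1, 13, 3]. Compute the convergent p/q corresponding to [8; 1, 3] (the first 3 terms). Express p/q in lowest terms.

35/4

Compute successive convergents:
a_0 = 8: 8/1
a_1 = 1: 9/1
a_2 = 3: 35/4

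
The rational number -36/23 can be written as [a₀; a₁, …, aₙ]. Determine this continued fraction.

[-2; 2, 3, 3]

Apply division with remainder until the remainder is 0:
-36 ÷ 23 → quotient -2, remainder 10
23 ÷ 10 → quotient 2, remainder 3
10 ÷ 3 → quotient 3, remainder 1
3 ÷ 1 → quotient 3, remainder 0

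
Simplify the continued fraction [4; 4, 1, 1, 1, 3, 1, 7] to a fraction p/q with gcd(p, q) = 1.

2133/506

a_0 = 4: 4/1
a_1 = 4: 17/4
a_2 = 1: 21/5
a_3 = 1: 38/9
a_4 = 1: 59/14
a_5 = 3: 215/51
a_6 = 1: 274/65
a_7 = 7: 2133/506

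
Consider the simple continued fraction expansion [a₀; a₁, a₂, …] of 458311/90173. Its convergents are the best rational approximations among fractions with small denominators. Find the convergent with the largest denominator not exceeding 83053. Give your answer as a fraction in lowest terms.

a_0 = 5: 5/1  (≤ bound)
a_1 = 12: 61/12  (≤ bound)
a_2 = 9: 554/109  (≤ bound)
a_3 = 14: 7817/1538  (≤ bound)
a_4 = 2: 16188/3185  (≤ bound)
a_5 = 2: 40193/7908  (≤ bound)
a_6 = 11: 458311/90173  (> 83053, stop)

40193/7908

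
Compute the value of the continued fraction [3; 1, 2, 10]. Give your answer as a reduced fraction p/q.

114/31

Collapse the nested fraction from the inside out:
Start with 10.
2 + 1/(10/1) = 2 + 1/10 = 21/10
1 + 1/(21/10) = 1 + 10/21 = 31/21
3 + 1/(31/21) = 3 + 21/31 = 114/31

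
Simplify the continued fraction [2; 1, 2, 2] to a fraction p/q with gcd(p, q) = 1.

19/7

a_0 = 2: 2/1
a_1 = 1: 3/1
a_2 = 2: 8/3
a_3 = 2: 19/7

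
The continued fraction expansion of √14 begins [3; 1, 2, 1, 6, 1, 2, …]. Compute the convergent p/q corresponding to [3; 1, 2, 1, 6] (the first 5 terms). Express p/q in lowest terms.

a_0 = 3: 3/1
a_1 = 1: 4/1
a_2 = 2: 11/3
a_3 = 1: 15/4
a_4 = 6: 101/27

101/27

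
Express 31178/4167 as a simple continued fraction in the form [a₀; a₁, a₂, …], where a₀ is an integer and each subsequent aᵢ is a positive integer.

[7; 2, 13, 2, 14, 2, 2]

Apply division with remainder until the remainder is 0:
31178 ÷ 4167 → quotient 7, remainder 2009
4167 ÷ 2009 → quotient 2, remainder 149
2009 ÷ 149 → quotient 13, remainder 72
149 ÷ 72 → quotient 2, remainder 5
72 ÷ 5 → quotient 14, remainder 2
5 ÷ 2 → quotient 2, remainder 1
2 ÷ 1 → quotient 2, remainder 0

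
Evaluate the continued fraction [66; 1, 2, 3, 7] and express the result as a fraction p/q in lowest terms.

a_0 = 66: 66/1
a_1 = 1: 67/1
a_2 = 2: 200/3
a_3 = 3: 667/10
a_4 = 7: 4869/73

4869/73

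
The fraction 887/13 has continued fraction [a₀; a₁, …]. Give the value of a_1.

887 ÷ 13 → quotient 68, remainder 3
13 ÷ 3 → quotient 4, remainder 1

4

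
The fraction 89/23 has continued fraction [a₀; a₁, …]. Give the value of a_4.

89 = 3·23 + 20, so a_0 = 3
23 = 1·20 + 3, so a_1 = 1
20 = 6·3 + 2, so a_2 = 6
3 = 1·2 + 1, so a_3 = 1
2 = 2·1 + 0, so a_4 = 2

2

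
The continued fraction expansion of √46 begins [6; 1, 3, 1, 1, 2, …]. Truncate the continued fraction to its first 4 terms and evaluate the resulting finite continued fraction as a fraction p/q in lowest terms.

a_0 = 6: 6/1
a_1 = 1: 7/1
a_2 = 3: 27/4
a_3 = 1: 34/5

34/5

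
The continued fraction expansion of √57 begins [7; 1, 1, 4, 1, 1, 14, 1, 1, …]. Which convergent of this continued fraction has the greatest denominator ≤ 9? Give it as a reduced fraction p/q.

68/9

a_0 = 7: 7/1  (≤ bound)
a_1 = 1: 8/1  (≤ bound)
a_2 = 1: 15/2  (≤ bound)
a_3 = 4: 68/9  (≤ bound)
a_4 = 1: 83/11  (> 9, stop)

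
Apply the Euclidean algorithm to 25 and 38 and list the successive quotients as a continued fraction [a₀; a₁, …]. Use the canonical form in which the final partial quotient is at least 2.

25 ÷ 38 → quotient 0, remainder 25
38 ÷ 25 → quotient 1, remainder 13
25 ÷ 13 → quotient 1, remainder 12
13 ÷ 12 → quotient 1, remainder 1
12 ÷ 1 → quotient 12, remainder 0

[0; 1, 1, 1, 12]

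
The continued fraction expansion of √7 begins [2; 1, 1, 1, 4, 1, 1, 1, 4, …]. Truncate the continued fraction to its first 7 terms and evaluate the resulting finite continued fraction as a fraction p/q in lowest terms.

Start with 1.
1 + 1/(1/1) = 1 + 1/1 = 2/1
4 + 1/(2/1) = 4 + 1/2 = 9/2
1 + 1/(9/2) = 1 + 2/9 = 11/9
1 + 1/(11/9) = 1 + 9/11 = 20/11
1 + 1/(20/11) = 1 + 11/20 = 31/20
2 + 1/(31/20) = 2 + 20/31 = 82/31

82/31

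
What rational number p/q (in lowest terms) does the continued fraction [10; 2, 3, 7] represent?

Starting at the tail and folding back:
Start with 7.
3 + 1/(7/1) = 3 + 1/7 = 22/7
2 + 1/(22/7) = 2 + 7/22 = 51/22
10 + 1/(51/22) = 10 + 22/51 = 532/51

532/51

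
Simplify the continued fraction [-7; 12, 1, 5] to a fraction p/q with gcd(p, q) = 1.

-533/77

Collapse the nested fraction from the inside out:
Start with 5.
1 + 1/(5/1) = 1 + 1/5 = 6/5
12 + 1/(6/5) = 12 + 5/6 = 77/6
-7 + 1/(77/6) = -7 + 6/77 = -533/77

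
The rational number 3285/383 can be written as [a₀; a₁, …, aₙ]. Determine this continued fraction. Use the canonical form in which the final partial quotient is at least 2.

Repeatedly divide and take the remainder:
3285 = 8·383 + 221, so a_0 = 8
383 = 1·221 + 162, so a_1 = 1
221 = 1·162 + 59, so a_2 = 1
162 = 2·59 + 44, so a_3 = 2
59 = 1·44 + 15, so a_4 = 1
44 = 2·15 + 14, so a_5 = 2
15 = 1·14 + 1, so a_6 = 1
14 = 14·1 + 0, so a_7 = 14

[8; 1, 1, 2, 1, 2, 1, 14]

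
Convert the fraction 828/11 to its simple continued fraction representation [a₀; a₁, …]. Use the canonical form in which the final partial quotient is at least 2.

828 = 75·11 + 3, so a_0 = 75
11 = 3·3 + 2, so a_1 = 3
3 = 1·2 + 1, so a_2 = 1
2 = 2·1 + 0, so a_3 = 2

[75; 3, 1, 2]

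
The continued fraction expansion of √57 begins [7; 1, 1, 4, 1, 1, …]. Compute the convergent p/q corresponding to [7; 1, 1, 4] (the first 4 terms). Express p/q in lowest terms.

68/9

Start with 4.
1 + 1/(4/1) = 1 + 1/4 = 5/4
1 + 1/(5/4) = 1 + 4/5 = 9/5
7 + 1/(9/5) = 7 + 5/9 = 68/9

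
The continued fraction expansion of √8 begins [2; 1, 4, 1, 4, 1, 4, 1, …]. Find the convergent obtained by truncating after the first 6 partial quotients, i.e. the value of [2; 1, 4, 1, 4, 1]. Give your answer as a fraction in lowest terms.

Start with 1.
4 + 1/(1/1) = 4 + 1/1 = 5/1
1 + 1/(5/1) = 1 + 1/5 = 6/5
4 + 1/(6/5) = 4 + 5/6 = 29/6
1 + 1/(29/6) = 1 + 6/29 = 35/29
2 + 1/(35/29) = 2 + 29/35 = 99/35

99/35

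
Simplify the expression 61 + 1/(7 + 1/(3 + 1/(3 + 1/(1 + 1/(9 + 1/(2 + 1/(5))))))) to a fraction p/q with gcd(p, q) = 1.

Start with 5.
2 + 1/(5/1) = 2 + 1/5 = 11/5
9 + 1/(11/5) = 9 + 5/11 = 104/11
1 + 1/(104/11) = 1 + 11/104 = 115/104
3 + 1/(115/104) = 3 + 104/115 = 449/115
3 + 1/(449/115) = 3 + 115/449 = 1462/449
7 + 1/(1462/449) = 7 + 449/1462 = 10683/1462
61 + 1/(10683/1462) = 61 + 1462/10683 = 653125/10683

653125/10683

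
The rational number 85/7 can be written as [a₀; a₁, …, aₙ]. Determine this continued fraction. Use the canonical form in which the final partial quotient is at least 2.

[12; 7]

Run the Euclidean algorithm, recording each quotient:
85 = 12·7 + 1, so a_0 = 12
7 = 7·1 + 0, so a_1 = 7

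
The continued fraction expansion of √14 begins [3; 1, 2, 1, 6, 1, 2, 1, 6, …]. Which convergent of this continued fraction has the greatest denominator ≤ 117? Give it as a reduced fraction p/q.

a_0 = 3: 3/1  (≤ bound)
a_1 = 1: 4/1  (≤ bound)
a_2 = 2: 11/3  (≤ bound)
a_3 = 1: 15/4  (≤ bound)
a_4 = 6: 101/27  (≤ bound)
a_5 = 1: 116/31  (≤ bound)
a_6 = 2: 333/89  (≤ bound)
a_7 = 1: 449/120  (> 117, stop)

333/89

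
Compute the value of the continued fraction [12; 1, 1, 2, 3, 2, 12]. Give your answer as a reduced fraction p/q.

Build up convergents one term at a time:
a_0 = 12: 12/1
a_1 = 1: 13/1
a_2 = 1: 25/2
a_3 = 2: 63/5
a_4 = 3: 214/17
a_5 = 2: 491/39
a_6 = 12: 6106/485

6106/485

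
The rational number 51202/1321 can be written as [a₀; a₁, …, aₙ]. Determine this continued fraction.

51202 ÷ 1321 → quotient 38, remainder 1004
1321 ÷ 1004 → quotient 1, remainder 317
1004 ÷ 317 → quotient 3, remainder 53
317 ÷ 53 → quotient 5, remainder 52
53 ÷ 52 → quotient 1, remainder 1
52 ÷ 1 → quotient 52, remainder 0

[38; 1, 3, 5, 1, 52]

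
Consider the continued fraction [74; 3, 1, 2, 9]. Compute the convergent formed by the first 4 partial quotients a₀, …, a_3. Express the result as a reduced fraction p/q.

817/11

a_0 = 74: 74/1
a_1 = 3: 223/3
a_2 = 1: 297/4
a_3 = 2: 817/11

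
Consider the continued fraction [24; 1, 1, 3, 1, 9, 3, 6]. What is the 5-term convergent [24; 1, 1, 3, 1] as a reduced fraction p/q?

Start with 1.
3 + 1/(1/1) = 3 + 1/1 = 4/1
1 + 1/(4/1) = 1 + 1/4 = 5/4
1 + 1/(5/4) = 1 + 4/5 = 9/5
24 + 1/(9/5) = 24 + 5/9 = 221/9

221/9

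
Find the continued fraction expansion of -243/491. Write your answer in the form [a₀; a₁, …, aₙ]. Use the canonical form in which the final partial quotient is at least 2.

[-1; 1, 1, 48, 1, 1, 2]

Apply division with remainder until the remainder is 0:
-243 = -1·491 + 248, so a_0 = -1
491 = 1·248 + 243, so a_1 = 1
248 = 1·243 + 5, so a_2 = 1
243 = 48·5 + 3, so a_3 = 48
5 = 1·3 + 2, so a_4 = 1
3 = 1·2 + 1, so a_5 = 1
2 = 2·1 + 0, so a_6 = 2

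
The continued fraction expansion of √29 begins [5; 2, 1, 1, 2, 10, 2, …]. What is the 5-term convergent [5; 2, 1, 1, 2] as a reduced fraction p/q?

Starting at the tail and folding back:
Start with 2.
1 + 1/(2/1) = 1 + 1/2 = 3/2
1 + 1/(3/2) = 1 + 2/3 = 5/3
2 + 1/(5/3) = 2 + 3/5 = 13/5
5 + 1/(13/5) = 5 + 5/13 = 70/13

70/13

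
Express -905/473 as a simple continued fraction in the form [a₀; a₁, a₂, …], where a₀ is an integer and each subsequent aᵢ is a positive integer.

[-2; 11, 1, 1, 6, 3]

⌊-905/473⌋ = -2, remainder 41
⌊473/41⌋ = 11, remainder 22
⌊41/22⌋ = 1, remainder 19
⌊22/19⌋ = 1, remainder 3
⌊19/3⌋ = 6, remainder 1
⌊3/1⌋ = 3, remainder 0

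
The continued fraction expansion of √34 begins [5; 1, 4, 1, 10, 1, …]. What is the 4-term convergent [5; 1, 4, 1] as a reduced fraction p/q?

Start with 1.
4 + 1/(1/1) = 4 + 1/1 = 5/1
1 + 1/(5/1) = 1 + 1/5 = 6/5
5 + 1/(6/5) = 5 + 5/6 = 35/6

35/6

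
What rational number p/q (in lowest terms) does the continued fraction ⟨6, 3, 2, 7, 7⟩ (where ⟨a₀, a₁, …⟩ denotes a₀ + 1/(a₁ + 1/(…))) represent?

2333/371

Use the convergent recurrence hₖ = aₖ·hₖ₋₁ + hₖ₋₂ (and likewise for the denominators kₖ):
a_0 = 6: 6/1
a_1 = 3: 19/3
a_2 = 2: 44/7
a_3 = 7: 327/52
a_4 = 7: 2333/371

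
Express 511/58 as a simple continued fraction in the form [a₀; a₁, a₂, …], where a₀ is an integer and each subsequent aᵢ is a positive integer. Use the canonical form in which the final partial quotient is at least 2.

511 ÷ 58 → quotient 8, remainder 47
58 ÷ 47 → quotient 1, remainder 11
47 ÷ 11 → quotient 4, remainder 3
11 ÷ 3 → quotient 3, remainder 2
3 ÷ 2 → quotient 1, remainder 1
2 ÷ 1 → quotient 2, remainder 0

[8; 1, 4, 3, 1, 2]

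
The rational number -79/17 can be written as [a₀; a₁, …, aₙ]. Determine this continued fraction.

-79 = -5·17 + 6, so a_0 = -5
17 = 2·6 + 5, so a_1 = 2
6 = 1·5 + 1, so a_2 = 1
5 = 5·1 + 0, so a_3 = 5

[-5; 2, 1, 5]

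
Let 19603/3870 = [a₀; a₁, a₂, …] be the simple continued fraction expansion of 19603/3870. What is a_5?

Apply division with remainder until the remainder is 0:
⌊19603/3870⌋ = 5, remainder 253
⌊3870/253⌋ = 15, remainder 75
⌊253/75⌋ = 3, remainder 28
⌊75/28⌋ = 2, remainder 19
⌊28/19⌋ = 1, remainder 9
⌊19/9⌋ = 2, remainder 1

2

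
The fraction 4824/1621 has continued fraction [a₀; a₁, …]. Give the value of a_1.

4824 = 2·1621 + 1582, so a_0 = 2
1621 = 1·1582 + 39, so a_1 = 1

1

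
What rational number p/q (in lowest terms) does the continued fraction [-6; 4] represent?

-23/4

Starting at the tail and folding back:
Start with 4.
-6 + 1/(4/1) = -6 + 1/4 = -23/4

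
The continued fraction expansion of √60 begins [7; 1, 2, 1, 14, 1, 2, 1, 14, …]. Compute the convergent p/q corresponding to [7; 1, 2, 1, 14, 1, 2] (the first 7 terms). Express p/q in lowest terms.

a_0 = 7: 7/1
a_1 = 1: 8/1
a_2 = 2: 23/3
a_3 = 1: 31/4
a_4 = 14: 457/59
a_5 = 1: 488/63
a_6 = 2: 1433/185

1433/185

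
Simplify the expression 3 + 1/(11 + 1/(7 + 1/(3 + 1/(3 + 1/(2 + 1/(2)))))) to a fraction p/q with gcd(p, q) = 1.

Compute successive convergents:
a_0 = 3: 3/1
a_1 = 11: 34/11
a_2 = 7: 241/78
a_3 = 3: 757/245
a_4 = 3: 2512/813
a_5 = 2: 5781/1871
a_6 = 2: 14074/4555

14074/4555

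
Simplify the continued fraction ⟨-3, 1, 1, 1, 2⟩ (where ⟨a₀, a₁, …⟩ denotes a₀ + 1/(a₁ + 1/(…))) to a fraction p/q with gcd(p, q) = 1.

Start with 2.
1 + 1/(2/1) = 1 + 1/2 = 3/2
1 + 1/(3/2) = 1 + 2/3 = 5/3
1 + 1/(5/3) = 1 + 3/5 = 8/5
-3 + 1/(8/5) = -3 + 5/8 = -19/8

-19/8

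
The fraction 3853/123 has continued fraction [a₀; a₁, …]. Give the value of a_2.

3853 ÷ 123 → quotient 31, remainder 40
123 ÷ 40 → quotient 3, remainder 3
40 ÷ 3 → quotient 13, remainder 1

13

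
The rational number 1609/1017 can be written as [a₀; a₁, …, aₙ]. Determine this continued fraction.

Run the Euclidean algorithm, recording each quotient:
1609 ÷ 1017 → quotient 1, remainder 592
1017 ÷ 592 → quotient 1, remainder 425
592 ÷ 425 → quotient 1, remainder 167
425 ÷ 167 → quotient 2, remainder 91
167 ÷ 91 → quotient 1, remainder 76
91 ÷ 76 → quotient 1, remainder 15
76 ÷ 15 → quotient 5, remainder 1
15 ÷ 1 → quotient 15, remainder 0

[1; 1, 1, 2, 1, 1, 5, 15]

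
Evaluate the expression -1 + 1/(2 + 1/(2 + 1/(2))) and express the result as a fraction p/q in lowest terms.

-7/12

Start with 2.
2 + 1/(2/1) = 2 + 1/2 = 5/2
2 + 1/(5/2) = 2 + 2/5 = 12/5
-1 + 1/(12/5) = -1 + 5/12 = -7/12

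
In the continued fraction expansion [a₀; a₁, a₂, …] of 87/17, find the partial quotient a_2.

2

⌊87/17⌋ = 5, remainder 2
⌊17/2⌋ = 8, remainder 1
⌊2/1⌋ = 2, remainder 0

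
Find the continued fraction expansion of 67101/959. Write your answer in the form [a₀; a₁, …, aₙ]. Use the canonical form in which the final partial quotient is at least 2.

67101 = 69·959 + 930, so a_0 = 69
959 = 1·930 + 29, so a_1 = 1
930 = 32·29 + 2, so a_2 = 32
29 = 14·2 + 1, so a_3 = 14
2 = 2·1 + 0, so a_4 = 2

[69; 1, 32, 14, 2]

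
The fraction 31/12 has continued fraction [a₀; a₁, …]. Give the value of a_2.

1

⌊31/12⌋ = 2, remainder 7
⌊12/7⌋ = 1, remainder 5
⌊7/5⌋ = 1, remainder 2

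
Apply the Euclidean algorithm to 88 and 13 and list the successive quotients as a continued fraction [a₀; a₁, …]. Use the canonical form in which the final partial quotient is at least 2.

⌊88/13⌋ = 6, remainder 10
⌊13/10⌋ = 1, remainder 3
⌊10/3⌋ = 3, remainder 1
⌊3/1⌋ = 3, remainder 0

[6; 1, 3, 3]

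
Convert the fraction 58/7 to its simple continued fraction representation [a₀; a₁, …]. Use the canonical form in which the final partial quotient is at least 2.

58 ÷ 7 → quotient 8, remainder 2
7 ÷ 2 → quotient 3, remainder 1
2 ÷ 1 → quotient 2, remainder 0

[8; 3, 2]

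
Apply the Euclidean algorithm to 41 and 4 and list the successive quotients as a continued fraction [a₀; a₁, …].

[10; 4]

Run the Euclidean algorithm, recording each quotient:
41 = 10·4 + 1, so a_0 = 10
4 = 4·1 + 0, so a_1 = 4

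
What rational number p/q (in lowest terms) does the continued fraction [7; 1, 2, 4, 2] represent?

Start with 2.
4 + 1/(2/1) = 4 + 1/2 = 9/2
2 + 1/(9/2) = 2 + 2/9 = 20/9
1 + 1/(20/9) = 1 + 9/20 = 29/20
7 + 1/(29/20) = 7 + 20/29 = 223/29

223/29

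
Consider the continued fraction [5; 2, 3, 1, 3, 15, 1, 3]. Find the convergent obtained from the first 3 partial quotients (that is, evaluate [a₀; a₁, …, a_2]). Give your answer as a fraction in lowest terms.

38/7

Start with 3.
2 + 1/(3/1) = 2 + 1/3 = 7/3
5 + 1/(7/3) = 5 + 3/7 = 38/7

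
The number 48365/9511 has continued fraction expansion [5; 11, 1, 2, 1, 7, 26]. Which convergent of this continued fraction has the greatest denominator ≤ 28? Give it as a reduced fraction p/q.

List convergents until the denominator exceeds the bound:
a_0 = 5: 5/1  (≤ bound)
a_1 = 11: 56/11  (≤ bound)
a_2 = 1: 61/12  (≤ bound)
a_3 = 2: 178/35  (> 28, stop)

61/12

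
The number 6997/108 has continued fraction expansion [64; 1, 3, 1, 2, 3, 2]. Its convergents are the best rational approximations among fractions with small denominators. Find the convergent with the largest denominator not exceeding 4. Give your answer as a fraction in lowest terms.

259/4

a_0 = 64: 64/1  (≤ bound)
a_1 = 1: 65/1  (≤ bound)
a_2 = 3: 259/4  (≤ bound)
a_3 = 1: 324/5  (> 4, stop)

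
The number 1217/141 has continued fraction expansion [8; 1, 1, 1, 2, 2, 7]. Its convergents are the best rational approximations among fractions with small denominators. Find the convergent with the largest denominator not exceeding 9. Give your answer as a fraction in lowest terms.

69/8

a_0 = 8: 8/1  (≤ bound)
a_1 = 1: 9/1  (≤ bound)
a_2 = 1: 17/2  (≤ bound)
a_3 = 1: 26/3  (≤ bound)
a_4 = 2: 69/8  (≤ bound)
a_5 = 2: 164/19  (> 9, stop)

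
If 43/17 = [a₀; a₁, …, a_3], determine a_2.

1

43 = 2·17 + 9, so a_0 = 2
17 = 1·9 + 8, so a_1 = 1
9 = 1·8 + 1, so a_2 = 1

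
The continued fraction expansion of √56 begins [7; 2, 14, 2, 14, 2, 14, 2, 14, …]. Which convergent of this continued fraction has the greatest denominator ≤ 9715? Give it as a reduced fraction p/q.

List convergents until the denominator exceeds the bound:
a_0 = 7: 7/1  (≤ bound)
a_1 = 2: 15/2  (≤ bound)
a_2 = 14: 217/29  (≤ bound)
a_3 = 2: 449/60  (≤ bound)
a_4 = 14: 6503/869  (≤ bound)
a_5 = 2: 13455/1798  (≤ bound)
a_6 = 14: 194873/26041  (> 9715, stop)

13455/1798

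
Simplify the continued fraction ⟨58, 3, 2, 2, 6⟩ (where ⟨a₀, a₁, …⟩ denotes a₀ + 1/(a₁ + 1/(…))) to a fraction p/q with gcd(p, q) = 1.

6354/109

a_0 = 58: 58/1
a_1 = 3: 175/3
a_2 = 2: 408/7
a_3 = 2: 991/17
a_4 = 6: 6354/109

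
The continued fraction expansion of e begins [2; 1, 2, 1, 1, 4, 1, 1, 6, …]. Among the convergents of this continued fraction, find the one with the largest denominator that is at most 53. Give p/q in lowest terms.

106/39

List convergents until the denominator exceeds the bound:
a_0 = 2: 2/1  (≤ bound)
a_1 = 1: 3/1  (≤ bound)
a_2 = 2: 8/3  (≤ bound)
a_3 = 1: 11/4  (≤ bound)
a_4 = 1: 19/7  (≤ bound)
a_5 = 4: 87/32  (≤ bound)
a_6 = 1: 106/39  (≤ bound)
a_7 = 1: 193/71  (> 53, stop)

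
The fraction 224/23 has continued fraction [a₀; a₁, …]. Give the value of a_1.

1

Repeatedly divide and take the remainder:
224 = 9·23 + 17, so a_0 = 9
23 = 1·17 + 6, so a_1 = 1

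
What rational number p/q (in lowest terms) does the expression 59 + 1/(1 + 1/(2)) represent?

Start with 2.
1 + 1/(2/1) = 1 + 1/2 = 3/2
59 + 1/(3/2) = 59 + 2/3 = 179/3

179/3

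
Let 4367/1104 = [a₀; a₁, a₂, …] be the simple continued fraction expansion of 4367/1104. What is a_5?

7

Apply division with remainder until the remainder is 0:
⌊4367/1104⌋ = 3, remainder 1055
⌊1104/1055⌋ = 1, remainder 49
⌊1055/49⌋ = 21, remainder 26
⌊49/26⌋ = 1, remainder 23
⌊26/23⌋ = 1, remainder 3
⌊23/3⌋ = 7, remainder 2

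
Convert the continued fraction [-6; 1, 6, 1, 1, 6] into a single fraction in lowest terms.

Use the convergent recurrence hₖ = aₖ·hₖ₋₁ + hₖ₋₂ (and likewise for the denominators kₖ):
a_0 = -6: -6/1
a_1 = 1: -5/1
a_2 = 6: -36/7
a_3 = 1: -41/8
a_4 = 1: -77/15
a_5 = 6: -503/98

-503/98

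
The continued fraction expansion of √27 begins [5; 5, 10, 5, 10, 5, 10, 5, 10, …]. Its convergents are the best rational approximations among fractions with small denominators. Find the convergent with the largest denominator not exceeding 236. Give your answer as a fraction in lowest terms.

265/51

a_0 = 5: 5/1  (≤ bound)
a_1 = 5: 26/5  (≤ bound)
a_2 = 10: 265/51  (≤ bound)
a_3 = 5: 1351/260  (> 236, stop)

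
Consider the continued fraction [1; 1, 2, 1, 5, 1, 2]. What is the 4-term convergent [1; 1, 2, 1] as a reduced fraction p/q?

Work from the innermost term outward:
Start with 1.
2 + 1/(1/1) = 2 + 1/1 = 3/1
1 + 1/(3/1) = 1 + 1/3 = 4/3
1 + 1/(4/3) = 1 + 3/4 = 7/4

7/4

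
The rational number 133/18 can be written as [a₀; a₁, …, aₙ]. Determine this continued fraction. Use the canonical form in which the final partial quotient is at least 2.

[7; 2, 1, 1, 3]

⌊133/18⌋ = 7, remainder 7
⌊18/7⌋ = 2, remainder 4
⌊7/4⌋ = 1, remainder 3
⌊4/3⌋ = 1, remainder 1
⌊3/1⌋ = 3, remainder 0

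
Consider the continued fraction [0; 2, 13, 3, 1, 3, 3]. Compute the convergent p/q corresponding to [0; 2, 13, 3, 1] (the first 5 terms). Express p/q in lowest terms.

53/110

Start with 1.
3 + 1/(1/1) = 3 + 1/1 = 4/1
13 + 1/(4/1) = 13 + 1/4 = 53/4
2 + 1/(53/4) = 2 + 4/53 = 110/53
0 + 1/(110/53) = 0 + 53/110 = 53/110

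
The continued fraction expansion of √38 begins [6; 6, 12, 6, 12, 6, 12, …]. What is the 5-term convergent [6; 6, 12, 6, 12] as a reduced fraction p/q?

33294/5401

Compute successive convergents:
a_0 = 6: 6/1
a_1 = 6: 37/6
a_2 = 12: 450/73
a_3 = 6: 2737/444
a_4 = 12: 33294/5401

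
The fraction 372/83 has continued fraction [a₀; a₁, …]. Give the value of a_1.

2

Repeatedly divide and take the remainder:
372 ÷ 83 → quotient 4, remainder 40
83 ÷ 40 → quotient 2, remainder 3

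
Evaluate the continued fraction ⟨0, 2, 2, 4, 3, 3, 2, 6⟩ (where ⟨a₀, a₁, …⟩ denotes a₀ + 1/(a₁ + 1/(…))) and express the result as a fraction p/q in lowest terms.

Collapse the nested fraction from the inside out:
Start with 6.
2 + 1/(6/1) = 2 + 1/6 = 13/6
3 + 1/(13/6) = 3 + 6/13 = 45/13
3 + 1/(45/13) = 3 + 13/45 = 148/45
4 + 1/(148/45) = 4 + 45/148 = 637/148
2 + 1/(637/148) = 2 + 148/637 = 1422/637
2 + 1/(1422/637) = 2 + 637/1422 = 3481/1422
0 + 1/(3481/1422) = 0 + 1422/3481 = 1422/3481

1422/3481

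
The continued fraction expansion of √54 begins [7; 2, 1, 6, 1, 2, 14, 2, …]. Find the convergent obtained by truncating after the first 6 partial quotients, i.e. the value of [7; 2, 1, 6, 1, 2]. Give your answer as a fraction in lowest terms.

a_0 = 7: 7/1
a_1 = 2: 15/2
a_2 = 1: 22/3
a_3 = 6: 147/20
a_4 = 1: 169/23
a_5 = 2: 485/66

485/66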